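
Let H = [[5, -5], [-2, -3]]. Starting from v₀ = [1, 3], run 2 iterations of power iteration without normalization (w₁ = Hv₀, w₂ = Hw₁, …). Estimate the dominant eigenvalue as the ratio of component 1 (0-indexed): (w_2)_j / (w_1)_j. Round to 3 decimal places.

w1 = Hv₀ = (5·1 + (-5)·3; (-2)·1 + (-3)·3) = (-10, -11)
w2 = Hw1 = (5·(-10) + (-5)·(-11); (-2)·(-10) + (-3)·(-11)) = (5, 53)
Ratio at component: 53 / -11 = -4.818

λ ≈ -4.818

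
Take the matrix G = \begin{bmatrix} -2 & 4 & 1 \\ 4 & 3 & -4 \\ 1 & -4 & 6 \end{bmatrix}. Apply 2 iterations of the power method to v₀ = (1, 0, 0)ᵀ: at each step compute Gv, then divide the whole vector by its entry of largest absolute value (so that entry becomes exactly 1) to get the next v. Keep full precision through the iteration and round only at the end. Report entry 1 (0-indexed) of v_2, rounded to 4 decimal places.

0.0000

Gv0 = (-2.00000, 4.00000, 1.00000); divide by 4.00000 → v1 = (-0.50000, 1.00000, 0.25000)
Gv1 = (5.25000, 0.00000, -3.00000); divide by 5.25000 → v2 = (1.00000, 0.00000, -0.57143)
Requested entry of v2: 0/21 = 0.0000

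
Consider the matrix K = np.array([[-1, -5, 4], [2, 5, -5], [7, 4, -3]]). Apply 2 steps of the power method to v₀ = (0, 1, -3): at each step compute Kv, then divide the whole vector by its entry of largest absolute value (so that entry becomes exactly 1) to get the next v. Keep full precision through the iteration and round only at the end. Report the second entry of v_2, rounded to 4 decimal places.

Kv0 = (-17.00000, 20.00000, 13.00000); divide by 20.00000 → v1 = (-0.85000, 1.00000, 0.65000)
Kv1 = (-1.55000, 0.05000, -3.90000); divide by -3.90000 → v2 = (0.39744, -0.01282, 1.00000)
Requested entry of v2: 1/-78 = -0.0128

-0.0128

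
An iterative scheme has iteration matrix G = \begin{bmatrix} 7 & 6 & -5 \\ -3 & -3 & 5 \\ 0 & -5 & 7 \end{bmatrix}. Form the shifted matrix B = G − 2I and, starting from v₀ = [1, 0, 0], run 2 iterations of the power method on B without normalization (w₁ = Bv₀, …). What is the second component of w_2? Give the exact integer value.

B = G − 2I has rows (5, 6, -5); (-3, -5, 5); (0, -5, 5)
w1 = Bv₀ = (5·1 + 6·0 + (-5)·0; (-3)·1 + (-5)·0 + 5·0; 0·1 + (-5)·0 + 5·0) = (5, -3, 0)
w2 = Bw1 = (5·5 + 6·(-3) + (-5)·0; (-3)·5 + (-5)·(-3) + 5·0; 0·5 + (-5)·(-3) + 5·0) = (7, 0, 15)
Requested component of w2: 0

0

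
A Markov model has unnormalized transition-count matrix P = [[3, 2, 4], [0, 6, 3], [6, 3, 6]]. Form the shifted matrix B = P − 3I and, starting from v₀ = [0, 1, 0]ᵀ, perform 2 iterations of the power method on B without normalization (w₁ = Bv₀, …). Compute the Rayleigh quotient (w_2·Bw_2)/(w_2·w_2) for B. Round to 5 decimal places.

B = P − 3I has rows (0, 2, 4); (0, 3, 3); (6, 3, 3)
w1 = Bv₀ = (2, 3, 3)
w2 = Bw1 = (18, 18, 30)
Bw2 = (156, 144, 252)
w2·Bw2 = 12960; w2·w2 = 1548; μ ≈ 12960/1548 = 8.37209

μ ≈ 8.37209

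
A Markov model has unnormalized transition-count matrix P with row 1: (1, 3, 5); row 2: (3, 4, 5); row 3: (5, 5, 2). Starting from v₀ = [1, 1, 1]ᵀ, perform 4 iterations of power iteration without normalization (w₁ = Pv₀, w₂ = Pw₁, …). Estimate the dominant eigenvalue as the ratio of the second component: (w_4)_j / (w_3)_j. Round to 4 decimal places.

11.1700

w1 = Pv₀ = (1·1 + 3·1 + 5·1; 3·1 + 4·1 + 5·1; 5·1 + 5·1 + 2·1) = (9, 12, 12)
w2 = Pw1 = (1·9 + 3·12 + 5·12; 3·9 + 4·12 + 5·12; 5·9 + 5·12 + 2·12) = (105, 135, 129)
w3 = Pw2 = (1155, 1500, 1458)
w4 = Pw3 = (12945, 16755, 16191)
Ratio at component: 16755 / 1500 = 11.1700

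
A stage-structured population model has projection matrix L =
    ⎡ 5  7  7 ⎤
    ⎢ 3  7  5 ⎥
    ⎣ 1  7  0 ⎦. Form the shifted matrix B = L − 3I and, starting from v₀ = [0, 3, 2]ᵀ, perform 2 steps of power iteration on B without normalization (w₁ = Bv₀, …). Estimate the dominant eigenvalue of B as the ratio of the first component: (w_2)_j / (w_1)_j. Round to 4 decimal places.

9.4000

B = L − 3I has rows (2, 7, 7); (3, 4, 5); (1, 7, -3)
w1 = Bv₀ = (35, 22, 15)
w2 = Bw1 = (329, 268, 144)
Ratio: 329/35 = 9.4000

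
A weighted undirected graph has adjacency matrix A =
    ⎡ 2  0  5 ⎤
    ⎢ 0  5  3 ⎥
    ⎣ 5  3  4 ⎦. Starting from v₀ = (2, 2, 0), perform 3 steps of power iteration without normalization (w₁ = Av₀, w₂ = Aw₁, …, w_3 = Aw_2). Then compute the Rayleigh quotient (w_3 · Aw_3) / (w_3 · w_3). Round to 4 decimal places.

9.4026

w1 = Av₀ = (2·2 + 0·2 + 5·0; 0·2 + 5·2 + 3·0; 5·2 + 3·2 + 4·0) = (4, 10, 16)
w2 = Aw1 = (2·4 + 0·10 + 5·16; 0·4 + 5·10 + 3·16; 5·4 + 3·10 + 4·16) = (88, 98, 114)
w3 = Aw2 = (746, 832, 1190)
Aw3 = (7442, 7730, 10986)
w3·Aw3 = 746·7442 + 832·7730 + 1190·10986 = 25056432; w3·w3 = 746·746 + 832·832 + 1190·1190 = 2664840
λ ≈ 25056432/2664840 = 9.4026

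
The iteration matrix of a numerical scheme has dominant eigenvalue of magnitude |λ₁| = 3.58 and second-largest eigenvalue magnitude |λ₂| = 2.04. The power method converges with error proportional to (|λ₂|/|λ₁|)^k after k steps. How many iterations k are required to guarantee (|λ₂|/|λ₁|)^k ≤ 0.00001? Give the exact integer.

21

|λ₂/λ₁| = 2.04/3.58 = 0.56983
Need k ≥ ln(0.00001) / ln(0.56983) = -11.5129 / -0.5624 ≈ 20.471
Smallest integer k satisfying the bound: 21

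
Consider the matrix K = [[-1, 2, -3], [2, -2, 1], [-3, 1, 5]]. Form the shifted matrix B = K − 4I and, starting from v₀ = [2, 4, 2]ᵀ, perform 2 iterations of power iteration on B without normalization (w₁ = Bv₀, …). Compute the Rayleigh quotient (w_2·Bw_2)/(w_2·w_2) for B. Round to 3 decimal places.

B = K − 4I has rows (-5, 2, -3); (2, -6, 1); (-3, 1, 1)
w1 = Bv₀ = ((-5)·2 + 2·4 + (-3)·2; 2·2 + (-6)·4 + 1·2; (-3)·2 + 1·4 + 1·2) = (-8, -18, 0)
w2 = Bw1 = ((-5)·(-8) + 2·(-18) + (-3)·0; 2·(-8) + (-6)·(-18) + 1·0; (-3)·(-8) + 1·(-18) + 1·0) = (4, 92, 6)
Bw2 = (146, -538, 86)
w2·Bw2 = -48396; w2·w2 = 8516; μ ≈ -48396/8516 = -5.683

-5.683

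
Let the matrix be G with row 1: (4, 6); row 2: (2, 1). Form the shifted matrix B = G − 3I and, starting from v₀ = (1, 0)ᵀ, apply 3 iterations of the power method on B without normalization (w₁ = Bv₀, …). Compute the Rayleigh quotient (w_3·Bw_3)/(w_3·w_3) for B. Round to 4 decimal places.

B = G − 3I has rows (1, 6); (2, -2)
w1 = Bv₀ = (1·1 + 6·0; 2·1 + (-2)·0) = (1, 2)
w2 = Bw1 = (1·1 + 6·2; 2·1 + (-2)·2) = (13, -2)
w3 = Bw2 = (1, 30)
Bw3 = (181, -58)
w3·Bw3 = -1559; w3·w3 = 901; μ ≈ -1559/901 = -1.7303

-1.7303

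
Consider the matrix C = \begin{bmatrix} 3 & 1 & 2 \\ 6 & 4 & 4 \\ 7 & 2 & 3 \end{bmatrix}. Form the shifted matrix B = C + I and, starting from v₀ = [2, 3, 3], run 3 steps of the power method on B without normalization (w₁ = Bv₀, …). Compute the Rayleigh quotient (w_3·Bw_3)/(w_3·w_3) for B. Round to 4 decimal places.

B = C + I has rows (4, 1, 2); (6, 5, 4); (7, 2, 4)
w1 = Bv₀ = (17, 39, 32)
w2 = Bw1 = (171, 425, 325)
w3 = Bw2 = (1759, 4451, 3347)
Bw3 = (18181, 46197, 34603)
w3·Bw3 = 353419467; w3·w3 = 34107891; μ ≈ 353419467/34107891 = 10.3618

10.3618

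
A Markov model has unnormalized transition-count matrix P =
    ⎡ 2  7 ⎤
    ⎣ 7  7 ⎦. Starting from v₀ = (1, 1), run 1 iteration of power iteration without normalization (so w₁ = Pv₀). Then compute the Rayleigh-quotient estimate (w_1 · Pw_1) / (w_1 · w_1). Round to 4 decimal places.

λ ≈ 11.9061

w1 = Pv₀ = (9, 14)
Pw1 = (116, 161)
w1·Pw1 = 9·116 + 14·161 = 3298; w1·w1 = 9·9 + 14·14 = 277
λ ≈ 3298/277 = 11.9061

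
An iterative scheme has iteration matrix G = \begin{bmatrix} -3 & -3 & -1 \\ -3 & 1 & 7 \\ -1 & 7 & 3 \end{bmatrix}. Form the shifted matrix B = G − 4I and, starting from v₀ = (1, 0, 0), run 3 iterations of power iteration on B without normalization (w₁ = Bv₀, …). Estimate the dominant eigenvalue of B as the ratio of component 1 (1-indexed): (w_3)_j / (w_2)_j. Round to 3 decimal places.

B = G − 4I has rows (-7, -3, -1); (-3, -3, 7); (-1, 7, -1)
w1 = Bv₀ = ((-7)·1 + (-3)·0 + (-1)·0; (-3)·1 + (-3)·0 + 7·0; (-1)·1 + 7·0 + (-1)·0) = (-7, -3, -1)
w2 = Bw1 = ((-7)·(-7) + (-3)·(-3) + (-1)·(-1); (-3)·(-7) + (-3)·(-3) + 7·(-1); (-1)·(-7) + 7·(-3) + (-1)·(-1)) = (59, 23, -13)
w3 = Bw2 = (-469, -337, 115)
Ratio: -469/59 = -7.949

-7.949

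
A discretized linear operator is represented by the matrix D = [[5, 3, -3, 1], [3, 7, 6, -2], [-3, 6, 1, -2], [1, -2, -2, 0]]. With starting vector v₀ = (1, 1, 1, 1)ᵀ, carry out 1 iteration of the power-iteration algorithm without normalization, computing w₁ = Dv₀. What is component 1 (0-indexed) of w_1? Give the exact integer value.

14

w1 = Dv₀ = (6, 14, 2, -3)
The requested component of w1 is 14.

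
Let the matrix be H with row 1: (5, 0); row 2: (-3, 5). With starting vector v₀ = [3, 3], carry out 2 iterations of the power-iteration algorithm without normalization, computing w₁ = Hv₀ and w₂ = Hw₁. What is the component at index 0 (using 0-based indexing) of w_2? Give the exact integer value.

w1 = Hv₀ = (5·3 + 0·3; (-3)·3 + 5·3) = (15, 6)
w2 = Hw1 = (5·15 + 0·6; (-3)·15 + 5·6) = (75, -15)
The requested component of w2 is 75.

75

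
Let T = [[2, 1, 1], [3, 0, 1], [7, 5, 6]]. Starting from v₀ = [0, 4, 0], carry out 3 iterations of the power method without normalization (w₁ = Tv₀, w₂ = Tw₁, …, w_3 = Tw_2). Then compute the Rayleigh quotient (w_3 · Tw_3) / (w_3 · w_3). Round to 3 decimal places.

w1 = Tv₀ = (4, 0, 20)
w2 = Tw1 = (28, 32, 148)
w3 = Tw2 = (236, 232, 1244)
Tw3 = (1948, 1952, 10276)
w3·Tw3 = 236·1948 + 232·1952 + 1244·10276 = 13695936; w3·w3 = 236·236 + 232·232 + 1244·1244 = 1657056
λ ≈ 13695936/1657056 = 8.265

8.265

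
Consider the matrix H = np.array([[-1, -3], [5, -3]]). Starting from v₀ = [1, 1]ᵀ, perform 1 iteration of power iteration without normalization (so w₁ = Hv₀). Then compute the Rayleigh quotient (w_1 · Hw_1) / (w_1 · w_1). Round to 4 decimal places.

λ ≈ -2.2000

w1 = Hv₀ = ((-1)·1 + (-3)·1; 5·1 + (-3)·1) = (-4, 2)
Hw1 = (-2, -26)
w1·Hw1 = (-4)·(-2) + 2·(-26) = -44; w1·w1 = (-4)·(-4) + 2·2 = 20
λ ≈ -44/20 = -2.2000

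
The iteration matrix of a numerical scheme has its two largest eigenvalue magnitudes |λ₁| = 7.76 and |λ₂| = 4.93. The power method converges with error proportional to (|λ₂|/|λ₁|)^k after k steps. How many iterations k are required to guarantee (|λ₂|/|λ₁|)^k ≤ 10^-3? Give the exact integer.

|λ₂/λ₁| = 4.93/7.76 = 0.63531
Need k ≥ ln(10^-3) / ln(0.63531) = -6.9078 / -0.4536 ≈ 15.227
Smallest integer k satisfying the bound: 16

16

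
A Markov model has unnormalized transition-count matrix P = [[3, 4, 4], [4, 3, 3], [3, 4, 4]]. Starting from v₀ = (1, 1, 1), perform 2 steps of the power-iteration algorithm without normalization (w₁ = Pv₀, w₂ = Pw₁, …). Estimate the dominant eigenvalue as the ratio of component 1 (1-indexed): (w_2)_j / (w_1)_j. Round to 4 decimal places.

10.6364

w1 = Pv₀ = (3·1 + 4·1 + 4·1; 4·1 + 3·1 + 3·1; 3·1 + 4·1 + 4·1) = (11, 10, 11)
w2 = Pw1 = (3·11 + 4·10 + 4·11; 4·11 + 3·10 + 3·11; 3·11 + 4·10 + 4·11) = (117, 107, 117)
Ratio at component: 117 / 11 = 10.6364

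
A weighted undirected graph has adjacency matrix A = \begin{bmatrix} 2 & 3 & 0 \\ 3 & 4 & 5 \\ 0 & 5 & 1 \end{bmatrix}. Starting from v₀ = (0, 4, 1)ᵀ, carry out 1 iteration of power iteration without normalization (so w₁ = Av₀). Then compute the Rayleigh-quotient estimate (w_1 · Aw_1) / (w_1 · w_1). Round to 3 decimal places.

8.202

w1 = Av₀ = (12, 21, 21)
Aw1 = (87, 225, 126)
w1·Aw1 = 12·87 + 21·225 + 21·126 = 8415; w1·w1 = 12·12 + 21·21 + 21·21 = 1026
λ ≈ 8415/1026 = 8.202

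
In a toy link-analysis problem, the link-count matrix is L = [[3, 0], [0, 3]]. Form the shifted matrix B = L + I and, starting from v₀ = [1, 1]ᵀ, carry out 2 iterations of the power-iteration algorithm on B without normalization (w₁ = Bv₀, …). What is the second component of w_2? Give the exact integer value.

B = L + I has rows (4, 0); (0, 4)
w1 = Bv₀ = (4, 4)
w2 = Bw1 = (16, 16)
Requested component of w2: 16

16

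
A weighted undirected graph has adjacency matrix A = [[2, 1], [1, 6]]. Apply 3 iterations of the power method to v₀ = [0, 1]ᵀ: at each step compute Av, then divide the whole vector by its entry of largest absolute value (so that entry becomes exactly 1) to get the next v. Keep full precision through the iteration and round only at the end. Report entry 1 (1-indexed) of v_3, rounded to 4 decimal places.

Av0 = (1.00000, 6.00000); divide by 6.00000 → v1 = (0.16667, 1.00000)
Av1 = (1.33333, 6.16667); divide by 6.16667 → v2 = (0.21622, 1.00000)
Av2 = (1.43243, 6.21622); divide by 6.21622 → v3 = (0.23043, 1.00000)
Requested entry of v3: 53/230 = 0.2304

0.2304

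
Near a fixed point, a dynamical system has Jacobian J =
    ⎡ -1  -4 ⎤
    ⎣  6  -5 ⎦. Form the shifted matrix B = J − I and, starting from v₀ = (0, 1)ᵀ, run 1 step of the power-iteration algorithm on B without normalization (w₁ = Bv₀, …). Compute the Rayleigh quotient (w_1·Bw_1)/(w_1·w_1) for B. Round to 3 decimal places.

B = J − I has rows (-2, -4); (6, -6)
w1 = Bv₀ = (-4, -6)
Bw1 = (32, 12)
w1·Bw1 = -200; w1·w1 = 52; μ ≈ -200/52 = -3.846

μ ≈ -3.846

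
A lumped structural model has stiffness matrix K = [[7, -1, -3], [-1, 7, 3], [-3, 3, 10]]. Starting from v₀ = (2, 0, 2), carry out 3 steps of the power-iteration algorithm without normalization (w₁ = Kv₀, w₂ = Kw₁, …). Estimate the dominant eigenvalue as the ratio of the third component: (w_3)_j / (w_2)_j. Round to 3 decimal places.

λ ≈ 11.219

w1 = Kv₀ = (7·2 + (-1)·0 + (-3)·2; (-1)·2 + 7·0 + 3·2; (-3)·2 + 3·0 + 10·2) = (8, 4, 14)
w2 = Kw1 = (7·8 + (-1)·4 + (-3)·14; (-1)·8 + 7·4 + 3·14; (-3)·8 + 3·4 + 10·14) = (10, 62, 128)
w3 = Kw2 = (-376, 808, 1436)
Ratio at component: 1436 / 128 = 11.219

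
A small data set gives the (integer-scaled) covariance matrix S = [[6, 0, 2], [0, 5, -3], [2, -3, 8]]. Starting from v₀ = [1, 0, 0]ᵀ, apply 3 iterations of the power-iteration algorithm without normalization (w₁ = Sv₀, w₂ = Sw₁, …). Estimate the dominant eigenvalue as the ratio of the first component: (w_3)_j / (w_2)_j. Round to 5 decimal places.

w1 = Sv₀ = (6, 0, 2)
w2 = Sw1 = (40, -6, 28)
w3 = Sw2 = (296, -114, 322)
Ratio at component: 296 / 40 = 7.40000

7.40000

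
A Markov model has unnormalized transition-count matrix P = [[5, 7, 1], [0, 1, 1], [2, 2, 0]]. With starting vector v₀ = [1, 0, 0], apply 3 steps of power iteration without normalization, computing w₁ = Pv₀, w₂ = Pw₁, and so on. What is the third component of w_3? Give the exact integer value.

w1 = Pv₀ = (5·1 + 7·0 + 1·0; 0·1 + 1·0 + 1·0; 2·1 + 2·0 + 0·0) = (5, 0, 2)
w2 = Pw1 = (5·5 + 7·0 + 1·2; 0·5 + 1·0 + 1·2; 2·5 + 2·0 + 0·2) = (27, 2, 10)
w3 = Pw2 = (159, 12, 58)
The requested component of w3 is 58.

58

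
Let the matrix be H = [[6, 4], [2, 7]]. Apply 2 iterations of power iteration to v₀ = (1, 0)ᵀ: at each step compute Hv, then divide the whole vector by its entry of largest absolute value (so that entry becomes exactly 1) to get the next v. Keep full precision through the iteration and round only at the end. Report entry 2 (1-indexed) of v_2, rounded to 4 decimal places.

Hv0 = (6.00000, 2.00000); divide by 6.00000 → v1 = (1.00000, 0.33333)
Hv1 = (7.33333, 4.33333); divide by 7.33333 → v2 = (1.00000, 0.59091)
Requested entry of v2: 26/44 = 0.5909

0.5909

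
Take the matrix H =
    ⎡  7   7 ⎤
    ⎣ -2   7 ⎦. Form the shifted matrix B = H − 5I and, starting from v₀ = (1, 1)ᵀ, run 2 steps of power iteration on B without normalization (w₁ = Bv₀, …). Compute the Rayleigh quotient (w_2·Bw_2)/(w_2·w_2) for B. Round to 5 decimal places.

B = H − 5I has rows (2, 7); (-2, 2)
w1 = Bv₀ = (2·1 + 7·1; (-2)·1 + 2·1) = (9, 0)
w2 = Bw1 = (2·9 + 7·0; (-2)·9 + 2·0) = (18, -18)
Bw2 = (-90, -72)
w2·Bw2 = -324; w2·w2 = 648; μ ≈ -324/648 = -0.50000

μ ≈ -0.50000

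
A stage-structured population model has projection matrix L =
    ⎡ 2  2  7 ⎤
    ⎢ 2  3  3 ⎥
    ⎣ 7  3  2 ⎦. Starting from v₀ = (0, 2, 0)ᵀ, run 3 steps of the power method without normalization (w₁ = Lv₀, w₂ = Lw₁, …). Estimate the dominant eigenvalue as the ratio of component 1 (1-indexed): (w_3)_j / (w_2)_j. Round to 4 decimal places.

w1 = Lv₀ = (4, 6, 6)
w2 = Lw1 = (62, 44, 58)
w3 = Lw2 = (618, 430, 682)
Ratio at component: 618 / 62 = 9.9677

9.9677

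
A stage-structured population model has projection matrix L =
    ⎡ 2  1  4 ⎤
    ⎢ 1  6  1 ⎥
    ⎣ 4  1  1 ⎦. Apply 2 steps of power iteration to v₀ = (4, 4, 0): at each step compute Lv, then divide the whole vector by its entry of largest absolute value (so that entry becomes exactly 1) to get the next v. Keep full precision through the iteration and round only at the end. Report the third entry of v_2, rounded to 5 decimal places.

Lv0 = (12.000000, 28.000000, 20.000000); divide by 28.000000 → v1 = (0.428571, 1.000000, 0.714286)
Lv1 = (4.714286, 7.142857, 3.428571); divide by 7.142857 → v2 = (0.660000, 1.000000, 0.480000)
Requested entry of v2: 96/200 = 0.48000

0.48000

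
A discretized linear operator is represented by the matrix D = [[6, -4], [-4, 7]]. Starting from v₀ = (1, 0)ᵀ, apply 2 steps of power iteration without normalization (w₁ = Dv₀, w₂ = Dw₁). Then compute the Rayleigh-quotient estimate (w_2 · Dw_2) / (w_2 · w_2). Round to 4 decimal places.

10.5000

w1 = Dv₀ = (6·1 + (-4)·0; (-4)·1 + 7·0) = (6, -4)
w2 = Dw1 = (6·6 + (-4)·(-4); (-4)·6 + 7·(-4)) = (52, -52)
Dw2 = (520, -572)
w2·Dw2 = 52·520 + (-52)·(-572) = 56784; w2·w2 = 52·52 + (-52)·(-52) = 5408
λ ≈ 56784/5408 = 10.5000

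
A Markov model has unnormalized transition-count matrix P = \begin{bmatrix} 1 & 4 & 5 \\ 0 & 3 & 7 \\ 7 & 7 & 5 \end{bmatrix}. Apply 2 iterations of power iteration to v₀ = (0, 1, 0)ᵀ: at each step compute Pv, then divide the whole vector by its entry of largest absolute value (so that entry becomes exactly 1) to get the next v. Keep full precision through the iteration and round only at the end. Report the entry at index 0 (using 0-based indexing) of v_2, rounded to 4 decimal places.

0.6071

Pv0 = (4.00000, 3.00000, 7.00000); divide by 7.00000 → v1 = (0.57143, 0.42857, 1.00000)
Pv1 = (7.28571, 8.28571, 12.00000); divide by 12.00000 → v2 = (0.60714, 0.69048, 1.00000)
Requested entry of v2: 51/84 = 0.6071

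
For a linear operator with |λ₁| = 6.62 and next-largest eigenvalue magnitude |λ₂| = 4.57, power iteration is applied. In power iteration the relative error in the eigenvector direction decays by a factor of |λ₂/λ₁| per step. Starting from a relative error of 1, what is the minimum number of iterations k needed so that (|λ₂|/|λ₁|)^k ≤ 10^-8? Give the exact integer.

50

|λ₂/λ₁| = 4.57/6.62 = 0.69033
Need k ≥ ln(10^-8) / ln(0.69033) = -18.4207 / -0.3706 ≈ 49.707
Smallest integer k satisfying the bound: 50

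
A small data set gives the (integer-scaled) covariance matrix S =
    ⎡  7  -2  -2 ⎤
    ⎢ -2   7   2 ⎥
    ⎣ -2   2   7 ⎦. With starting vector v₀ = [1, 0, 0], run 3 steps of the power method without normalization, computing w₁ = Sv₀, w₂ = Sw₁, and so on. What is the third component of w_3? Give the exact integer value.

-402

w1 = Sv₀ = (7·1 + (-2)·0 + (-2)·0; (-2)·1 + 7·0 + 2·0; (-2)·1 + 2·0 + 7·0) = (7, -2, -2)
w2 = Sw1 = (7·7 + (-2)·(-2) + (-2)·(-2); (-2)·7 + 7·(-2) + 2·(-2); (-2)·7 + 2·(-2) + 7·(-2)) = (57, -32, -32)
w3 = Sw2 = (527, -402, -402)
The requested component of w3 is -402.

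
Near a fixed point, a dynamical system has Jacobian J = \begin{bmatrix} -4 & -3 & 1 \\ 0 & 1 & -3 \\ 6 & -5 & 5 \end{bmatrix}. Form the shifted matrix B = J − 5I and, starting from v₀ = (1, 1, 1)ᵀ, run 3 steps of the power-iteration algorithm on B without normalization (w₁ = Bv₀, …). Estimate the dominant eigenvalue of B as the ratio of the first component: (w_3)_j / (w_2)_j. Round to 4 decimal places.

B = J − 5I has rows (-9, -3, 1); (0, -4, -3); (6, -5, 0)
w1 = Bv₀ = ((-9)·1 + (-3)·1 + 1·1; 0·1 + (-4)·1 + (-3)·1; 6·1 + (-5)·1 + 0·1) = (-11, -7, 1)
w2 = Bw1 = ((-9)·(-11) + (-3)·(-7) + 1·1; 0·(-11) + (-4)·(-7) + (-3)·1; 6·(-11) + (-5)·(-7) + 0·1) = (121, 25, -31)
w3 = Bw2 = (-1195, -7, 601)
Ratio: -1195/121 = -9.8760

μ ≈ -9.8760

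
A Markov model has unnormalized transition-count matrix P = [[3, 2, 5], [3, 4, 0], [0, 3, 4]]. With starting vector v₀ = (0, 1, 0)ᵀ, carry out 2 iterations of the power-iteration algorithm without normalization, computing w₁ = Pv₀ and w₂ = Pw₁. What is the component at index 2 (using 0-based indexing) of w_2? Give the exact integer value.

w1 = Pv₀ = (3·0 + 2·1 + 5·0; 3·0 + 4·1 + 0·0; 0·0 + 3·1 + 4·0) = (2, 4, 3)
w2 = Pw1 = (3·2 + 2·4 + 5·3; 3·2 + 4·4 + 0·3; 0·2 + 3·4 + 4·3) = (29, 22, 24)
The requested component of w2 is 24.

24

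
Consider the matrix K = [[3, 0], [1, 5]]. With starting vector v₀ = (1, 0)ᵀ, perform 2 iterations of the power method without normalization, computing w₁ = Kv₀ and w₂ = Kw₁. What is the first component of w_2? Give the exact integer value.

w1 = Kv₀ = (3·1 + 0·0; 1·1 + 5·0) = (3, 1)
w2 = Kw1 = (3·3 + 0·1; 1·3 + 5·1) = (9, 8)
The requested component of w2 is 9.

9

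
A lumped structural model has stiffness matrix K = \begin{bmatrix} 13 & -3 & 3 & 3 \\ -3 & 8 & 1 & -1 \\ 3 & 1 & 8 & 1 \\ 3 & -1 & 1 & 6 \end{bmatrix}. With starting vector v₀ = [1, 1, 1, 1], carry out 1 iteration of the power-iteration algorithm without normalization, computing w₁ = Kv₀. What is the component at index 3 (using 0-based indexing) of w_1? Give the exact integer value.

9

w1 = Kv₀ = (13·1 + (-3)·1 + 3·1 + 3·1; (-3)·1 + 8·1 + 1·1 + (-1)·1; 3·1 + 1·1 + 8·1 + 1·1; 3·1 + (-1)·1 + 1·1 + 6·1) = (16, 5, 13, 9)
The requested component of w1 is 9.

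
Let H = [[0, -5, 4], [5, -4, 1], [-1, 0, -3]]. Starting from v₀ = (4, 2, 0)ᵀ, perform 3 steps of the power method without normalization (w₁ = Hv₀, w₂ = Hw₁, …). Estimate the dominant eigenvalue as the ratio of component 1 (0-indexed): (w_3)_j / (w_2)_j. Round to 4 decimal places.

λ ≈ -0.4902

w1 = Hv₀ = (-10, 12, -4)
w2 = Hw1 = (-76, -102, 22)
w3 = Hw2 = (598, 50, 10)
Ratio at component: 50 / -102 = -0.4902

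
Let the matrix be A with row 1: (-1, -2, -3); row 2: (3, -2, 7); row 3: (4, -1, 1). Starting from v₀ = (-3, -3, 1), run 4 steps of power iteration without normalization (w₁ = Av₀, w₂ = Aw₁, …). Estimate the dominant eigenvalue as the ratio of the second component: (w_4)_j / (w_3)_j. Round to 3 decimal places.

λ ≈ 2.000

w1 = Av₀ = ((-1)·(-3) + (-2)·(-3) + (-3)·1; 3·(-3) + (-2)·(-3) + 7·1; 4·(-3) + (-1)·(-3) + 1·1) = (6, 4, -8)
w2 = Aw1 = ((-1)·6 + (-2)·4 + (-3)·(-8); 3·6 + (-2)·4 + 7·(-8); 4·6 + (-1)·4 + 1·(-8)) = (10, -46, 12)
w3 = Aw2 = (46, 206, 98)
w4 = Aw3 = (-752, 412, 76)
Ratio at component: 412 / 206 = 2.000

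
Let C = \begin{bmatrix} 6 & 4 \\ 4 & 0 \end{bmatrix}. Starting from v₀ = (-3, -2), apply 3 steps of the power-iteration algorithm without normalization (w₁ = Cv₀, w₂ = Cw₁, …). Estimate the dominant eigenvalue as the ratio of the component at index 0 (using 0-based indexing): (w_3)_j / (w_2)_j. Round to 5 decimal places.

λ ≈ 8.03922

w1 = Cv₀ = (6·(-3) + 4·(-2); 4·(-3) + 0·(-2)) = (-26, -12)
w2 = Cw1 = (6·(-26) + 4·(-12); 4·(-26) + 0·(-12)) = (-204, -104)
w3 = Cw2 = (-1640, -816)
Ratio at component: -1640 / -204 = 8.03922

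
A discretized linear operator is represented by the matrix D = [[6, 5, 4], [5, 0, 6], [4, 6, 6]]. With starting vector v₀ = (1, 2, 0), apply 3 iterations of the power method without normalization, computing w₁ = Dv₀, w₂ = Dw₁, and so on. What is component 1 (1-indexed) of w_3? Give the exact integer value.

2750

w1 = Dv₀ = (16, 5, 16)
w2 = Dw1 = (185, 176, 190)
w3 = Dw2 = (2750, 2065, 2936)
The requested component of w3 is 2750.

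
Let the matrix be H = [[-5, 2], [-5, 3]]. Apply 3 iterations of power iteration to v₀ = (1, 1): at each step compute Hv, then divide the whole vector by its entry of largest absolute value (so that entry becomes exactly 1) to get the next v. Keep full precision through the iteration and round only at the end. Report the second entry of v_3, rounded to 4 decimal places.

Hv0 = (-3.00000, -2.00000); divide by -3.00000 → v1 = (1.00000, 0.66667)
Hv1 = (-3.66667, -3.00000); divide by -3.66667 → v2 = (1.00000, 0.81818)
Hv2 = (-3.36364, -2.54545); divide by -3.36364 → v3 = (1.00000, 0.75676)
Requested entry of v3: -28/-37 = 0.7568

0.7568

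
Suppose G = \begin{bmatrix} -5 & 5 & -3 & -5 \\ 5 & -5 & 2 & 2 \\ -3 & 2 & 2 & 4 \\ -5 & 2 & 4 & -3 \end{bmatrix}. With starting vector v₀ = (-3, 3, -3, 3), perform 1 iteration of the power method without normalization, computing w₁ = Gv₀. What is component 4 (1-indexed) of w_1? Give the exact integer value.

0

w1 = Gv₀ = ((-5)·(-3) + 5·3 + (-3)·(-3) + (-5)·3; 5·(-3) + (-5)·3 + 2·(-3) + 2·3; (-3)·(-3) + 2·3 + 2·(-3) + 4·3; (-5)·(-3) + 2·3 + 4·(-3) + (-3)·3) = (24, -30, 21, 0)
The requested component of w1 is 0.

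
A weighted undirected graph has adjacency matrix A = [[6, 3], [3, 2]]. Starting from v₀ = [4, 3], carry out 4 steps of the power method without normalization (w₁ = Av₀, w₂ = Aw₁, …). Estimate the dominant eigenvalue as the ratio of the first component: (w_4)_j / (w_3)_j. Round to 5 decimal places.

7.60563

w1 = Av₀ = (6·4 + 3·3; 3·4 + 2·3) = (33, 18)
w2 = Aw1 = (6·33 + 3·18; 3·33 + 2·18) = (252, 135)
w3 = Aw2 = (1917, 1026)
w4 = Aw3 = (14580, 7803)
Ratio at component: 14580 / 1917 = 7.60563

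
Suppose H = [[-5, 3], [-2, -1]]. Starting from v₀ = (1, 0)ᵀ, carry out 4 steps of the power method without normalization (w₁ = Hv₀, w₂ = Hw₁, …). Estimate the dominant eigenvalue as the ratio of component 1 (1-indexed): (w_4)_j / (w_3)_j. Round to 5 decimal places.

w1 = Hv₀ = ((-5)·1 + 3·0; (-2)·1 + (-1)·0) = (-5, -2)
w2 = Hw1 = ((-5)·(-5) + 3·(-2); (-2)·(-5) + (-1)·(-2)) = (19, 12)
w3 = Hw2 = (-59, -50)
w4 = Hw3 = (145, 168)
Ratio at component: 145 / -59 = -2.45763

-2.45763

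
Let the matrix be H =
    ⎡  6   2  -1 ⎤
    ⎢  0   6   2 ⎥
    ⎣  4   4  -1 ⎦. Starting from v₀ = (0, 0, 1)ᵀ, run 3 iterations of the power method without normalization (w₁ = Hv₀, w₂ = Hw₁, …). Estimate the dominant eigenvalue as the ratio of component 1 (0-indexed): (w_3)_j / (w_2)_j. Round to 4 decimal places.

w1 = Hv₀ = (6·0 + 2·0 + (-1)·1; 0·0 + 6·0 + 2·1; 4·0 + 4·0 + (-1)·1) = (-1, 2, -1)
w2 = Hw1 = (6·(-1) + 2·2 + (-1)·(-1); 0·(-1) + 6·2 + 2·(-1); 4·(-1) + 4·2 + (-1)·(-1)) = (-1, 10, 5)
w3 = Hw2 = (9, 70, 31)
Ratio at component: 70 / 10 = 7.0000

7.0000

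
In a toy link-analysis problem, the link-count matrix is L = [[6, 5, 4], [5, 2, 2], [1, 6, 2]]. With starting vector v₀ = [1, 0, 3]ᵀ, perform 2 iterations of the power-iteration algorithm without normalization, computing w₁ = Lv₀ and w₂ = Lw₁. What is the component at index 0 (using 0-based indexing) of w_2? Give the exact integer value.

191

w1 = Lv₀ = (18, 11, 7)
w2 = Lw1 = (191, 126, 98)
The requested component of w2 is 191.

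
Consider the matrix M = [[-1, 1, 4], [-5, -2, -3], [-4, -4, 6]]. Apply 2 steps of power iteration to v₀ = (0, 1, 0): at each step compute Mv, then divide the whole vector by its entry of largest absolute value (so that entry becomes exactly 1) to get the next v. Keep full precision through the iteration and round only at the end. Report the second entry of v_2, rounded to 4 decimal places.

Mv0 = (1.00000, -2.00000, -4.00000); divide by -4.00000 → v1 = (-0.25000, 0.50000, 1.00000)
Mv1 = (4.75000, -2.75000, 5.00000); divide by 5.00000 → v2 = (0.95000, -0.55000, 1.00000)
Requested entry of v2: 11/-20 = -0.5500

-0.5500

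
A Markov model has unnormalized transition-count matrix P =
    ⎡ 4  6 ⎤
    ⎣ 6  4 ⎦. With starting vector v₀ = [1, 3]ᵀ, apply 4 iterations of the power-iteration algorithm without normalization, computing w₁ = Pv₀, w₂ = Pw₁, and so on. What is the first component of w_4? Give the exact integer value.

w1 = Pv₀ = (22, 18)
w2 = Pw1 = (196, 204)
w3 = Pw2 = (2008, 1992)
w4 = Pw3 = (19984, 20016)
The requested component of w4 is 19984.

19984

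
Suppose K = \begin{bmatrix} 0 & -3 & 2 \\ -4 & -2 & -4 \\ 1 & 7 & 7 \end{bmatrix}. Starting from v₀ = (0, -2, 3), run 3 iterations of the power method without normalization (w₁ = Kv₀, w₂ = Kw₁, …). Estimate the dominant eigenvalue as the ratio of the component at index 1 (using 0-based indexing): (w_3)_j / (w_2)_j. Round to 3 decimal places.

0.867

w1 = Kv₀ = (0·0 + (-3)·(-2) + 2·3; (-4)·0 + (-2)·(-2) + (-4)·3; 1·0 + 7·(-2) + 7·3) = (12, -8, 7)
w2 = Kw1 = (0·12 + (-3)·(-8) + 2·7; (-4)·12 + (-2)·(-8) + (-4)·7; 1·12 + 7·(-8) + 7·7) = (38, -60, 5)
w3 = Kw2 = (190, -52, -347)
Ratio at component: -52 / -60 = 0.867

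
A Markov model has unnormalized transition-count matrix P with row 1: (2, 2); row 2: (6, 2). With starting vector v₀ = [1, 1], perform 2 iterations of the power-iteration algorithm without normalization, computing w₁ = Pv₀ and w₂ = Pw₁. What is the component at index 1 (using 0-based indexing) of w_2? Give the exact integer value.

w1 = Pv₀ = (2·1 + 2·1; 6·1 + 2·1) = (4, 8)
w2 = Pw1 = (2·4 + 2·8; 6·4 + 2·8) = (24, 40)
The requested component of w2 is 40.

40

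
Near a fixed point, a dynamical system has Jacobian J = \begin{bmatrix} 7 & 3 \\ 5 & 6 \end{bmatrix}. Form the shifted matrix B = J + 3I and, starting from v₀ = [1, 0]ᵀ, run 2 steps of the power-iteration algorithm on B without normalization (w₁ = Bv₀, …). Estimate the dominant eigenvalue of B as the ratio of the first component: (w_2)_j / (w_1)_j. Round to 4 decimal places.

B = J + 3I has rows (10, 3); (5, 9)
w1 = Bv₀ = (10·1 + 3·0; 5·1 + 9·0) = (10, 5)
w2 = Bw1 = (10·10 + 3·5; 5·10 + 9·5) = (115, 95)
Ratio: 115/10 = 11.5000

μ ≈ 11.5000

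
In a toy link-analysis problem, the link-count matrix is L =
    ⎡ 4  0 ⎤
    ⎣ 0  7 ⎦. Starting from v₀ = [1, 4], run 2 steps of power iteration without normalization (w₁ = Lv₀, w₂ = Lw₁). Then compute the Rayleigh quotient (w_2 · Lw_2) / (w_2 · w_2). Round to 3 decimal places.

λ ≈ 6.980

w1 = Lv₀ = (4, 28)
w2 = Lw1 = (16, 196)
Lw2 = (64, 1372)
w2·Lw2 = 16·64 + 196·1372 = 269936; w2·w2 = 16·16 + 196·196 = 38672
λ ≈ 269936/38672 = 6.980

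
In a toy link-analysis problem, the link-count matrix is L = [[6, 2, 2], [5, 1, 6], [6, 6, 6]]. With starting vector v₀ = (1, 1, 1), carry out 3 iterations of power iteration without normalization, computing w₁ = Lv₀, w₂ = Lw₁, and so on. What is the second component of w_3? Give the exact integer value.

2210

w1 = Lv₀ = (6·1 + 2·1 + 2·1; 5·1 + 1·1 + 6·1; 6·1 + 6·1 + 6·1) = (10, 12, 18)
w2 = Lw1 = (6·10 + 2·12 + 2·18; 5·10 + 1·12 + 6·18; 6·10 + 6·12 + 6·18) = (120, 170, 240)
w3 = Lw2 = (1540, 2210, 3180)
The requested component of w3 is 2210.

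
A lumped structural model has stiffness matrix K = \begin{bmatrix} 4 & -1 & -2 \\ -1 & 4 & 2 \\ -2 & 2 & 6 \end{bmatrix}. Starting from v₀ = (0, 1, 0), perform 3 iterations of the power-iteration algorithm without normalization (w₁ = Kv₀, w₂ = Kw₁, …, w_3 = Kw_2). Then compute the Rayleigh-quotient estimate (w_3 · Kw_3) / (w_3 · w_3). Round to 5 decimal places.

λ ≈ 8.33717

w1 = Kv₀ = (-1, 4, 2)
w2 = Kw1 = (-12, 21, 22)
w3 = Kw2 = (-113, 140, 198)
Kw3 = (-988, 1069, 1694)
w3·Kw3 = (-113)·(-988) + 140·1069 + 198·1694 = 596716; w3·w3 = (-113)·(-113) + 140·140 + 198·198 = 71573
λ ≈ 596716/71573 = 8.33717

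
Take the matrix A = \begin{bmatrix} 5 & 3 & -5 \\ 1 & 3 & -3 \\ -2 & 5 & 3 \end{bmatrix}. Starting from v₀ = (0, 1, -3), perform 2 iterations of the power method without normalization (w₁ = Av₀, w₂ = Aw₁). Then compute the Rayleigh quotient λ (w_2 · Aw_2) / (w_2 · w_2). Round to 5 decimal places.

w1 = Av₀ = (5·0 + 3·1 + (-5)·(-3); 1·0 + 3·1 + (-3)·(-3); (-2)·0 + 5·1 + 3·(-3)) = (18, 12, -4)
w2 = Aw1 = (5·18 + 3·12 + (-5)·(-4); 1·18 + 3·12 + (-3)·(-4); (-2)·18 + 5·12 + 3·(-4)) = (146, 66, 12)
Aw2 = (868, 308, 74)
w2·Aw2 = 146·868 + 66·308 + 12·74 = 147944; w2·w2 = 146·146 + 66·66 + 12·12 = 25816
λ ≈ 147944/25816 = 5.73071

5.73071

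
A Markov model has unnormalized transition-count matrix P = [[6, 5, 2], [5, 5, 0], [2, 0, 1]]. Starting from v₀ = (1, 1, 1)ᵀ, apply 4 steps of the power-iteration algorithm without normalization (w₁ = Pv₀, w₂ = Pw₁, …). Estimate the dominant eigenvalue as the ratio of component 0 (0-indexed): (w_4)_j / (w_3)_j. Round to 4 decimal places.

w1 = Pv₀ = (6·1 + 5·1 + 2·1; 5·1 + 5·1 + 0·1; 2·1 + 0·1 + 1·1) = (13, 10, 3)
w2 = Pw1 = (6·13 + 5·10 + 2·3; 5·13 + 5·10 + 0·3; 2·13 + 0·10 + 1·3) = (134, 115, 29)
w3 = Pw2 = (1437, 1245, 297)
w4 = Pw3 = (15441, 13410, 3171)
Ratio at component: 15441 / 1437 = 10.7453

λ ≈ 10.7453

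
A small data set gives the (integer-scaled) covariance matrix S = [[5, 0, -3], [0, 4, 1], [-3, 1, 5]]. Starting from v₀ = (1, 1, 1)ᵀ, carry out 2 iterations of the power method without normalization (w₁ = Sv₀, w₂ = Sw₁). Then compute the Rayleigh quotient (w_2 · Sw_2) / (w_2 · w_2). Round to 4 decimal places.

5.0427

w1 = Sv₀ = (2, 5, 3)
w2 = Sw1 = (1, 23, 14)
Sw2 = (-37, 106, 90)
w2·Sw2 = 1·(-37) + 23·106 + 14·90 = 3661; w2·w2 = 1·1 + 23·23 + 14·14 = 726
λ ≈ 3661/726 = 5.0427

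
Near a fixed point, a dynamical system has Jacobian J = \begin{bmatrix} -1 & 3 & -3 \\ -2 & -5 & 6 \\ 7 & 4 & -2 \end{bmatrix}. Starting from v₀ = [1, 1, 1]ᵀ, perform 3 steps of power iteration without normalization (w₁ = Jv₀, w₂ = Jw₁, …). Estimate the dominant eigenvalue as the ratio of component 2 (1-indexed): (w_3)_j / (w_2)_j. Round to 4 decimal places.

w1 = Jv₀ = (-1, -1, 9)
w2 = Jw1 = (-29, 61, -29)
w3 = Jw2 = (299, -421, 99)
Ratio at component: -421 / 61 = -6.9016

λ ≈ -6.9016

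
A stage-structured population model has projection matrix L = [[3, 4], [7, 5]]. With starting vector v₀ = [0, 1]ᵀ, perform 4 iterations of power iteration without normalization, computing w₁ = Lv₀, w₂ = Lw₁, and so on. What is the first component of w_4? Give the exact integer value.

2880

w1 = Lv₀ = (3·0 + 4·1; 7·0 + 5·1) = (4, 5)
w2 = Lw1 = (3·4 + 4·5; 7·4 + 5·5) = (32, 53)
w3 = Lw2 = (308, 489)
w4 = Lw3 = (2880, 4601)
The requested component of w4 is 2880.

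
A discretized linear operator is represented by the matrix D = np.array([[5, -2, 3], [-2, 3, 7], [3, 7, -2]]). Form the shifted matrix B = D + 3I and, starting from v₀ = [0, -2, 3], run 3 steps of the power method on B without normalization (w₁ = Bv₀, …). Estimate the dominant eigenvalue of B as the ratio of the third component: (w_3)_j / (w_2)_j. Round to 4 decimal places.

μ ≈ -1.0220

B = D + 3I has rows (8, -2, 3); (-2, 6, 7); (3, 7, 1)
w1 = Bv₀ = (13, 9, -11)
w2 = Bw1 = (53, -49, 91)
w3 = Bw2 = (795, 237, -93)
Ratio: -93/91 = -1.0220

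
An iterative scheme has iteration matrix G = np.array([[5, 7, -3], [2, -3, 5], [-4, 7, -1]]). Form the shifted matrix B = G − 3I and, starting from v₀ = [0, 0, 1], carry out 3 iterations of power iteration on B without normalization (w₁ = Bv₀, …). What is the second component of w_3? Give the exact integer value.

733

B = G − 3I has rows (2, 7, -3); (2, -6, 5); (-4, 7, -4)
w1 = Bv₀ = (2·0 + 7·0 + (-3)·1; 2·0 + (-6)·0 + 5·1; (-4)·0 + 7·0 + (-4)·1) = (-3, 5, -4)
w2 = Bw1 = (2·(-3) + 7·5 + (-3)·(-4); 2·(-3) + (-6)·5 + 5·(-4); (-4)·(-3) + 7·5 + (-4)·(-4)) = (41, -56, 63)
w3 = Bw2 = (-499, 733, -808)
Requested component of w3: 733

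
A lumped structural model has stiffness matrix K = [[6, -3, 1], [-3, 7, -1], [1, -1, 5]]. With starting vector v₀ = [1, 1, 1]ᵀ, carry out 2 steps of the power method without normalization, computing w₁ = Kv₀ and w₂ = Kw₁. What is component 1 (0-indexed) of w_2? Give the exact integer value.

w1 = Kv₀ = (6·1 + (-3)·1 + 1·1; (-3)·1 + 7·1 + (-1)·1; 1·1 + (-1)·1 + 5·1) = (4, 3, 5)
w2 = Kw1 = (6·4 + (-3)·3 + 1·5; (-3)·4 + 7·3 + (-1)·5; 1·4 + (-1)·3 + 5·5) = (20, 4, 26)
The requested component of w2 is 4.

4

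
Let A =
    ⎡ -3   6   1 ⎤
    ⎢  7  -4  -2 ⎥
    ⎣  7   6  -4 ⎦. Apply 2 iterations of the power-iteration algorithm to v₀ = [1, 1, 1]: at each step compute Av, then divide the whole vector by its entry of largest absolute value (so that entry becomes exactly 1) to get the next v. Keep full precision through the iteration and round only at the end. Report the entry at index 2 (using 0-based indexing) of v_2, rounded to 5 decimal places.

-0.33333

Av0 = (4.000000, 1.000000, 9.000000); divide by 9.000000 → v1 = (0.444444, 0.111111, 1.000000)
Av1 = (0.333333, 0.666667, -0.222222); divide by 0.666667 → v2 = (0.500000, 1.000000, -0.333333)
Requested entry of v2: -2/6 = -0.33333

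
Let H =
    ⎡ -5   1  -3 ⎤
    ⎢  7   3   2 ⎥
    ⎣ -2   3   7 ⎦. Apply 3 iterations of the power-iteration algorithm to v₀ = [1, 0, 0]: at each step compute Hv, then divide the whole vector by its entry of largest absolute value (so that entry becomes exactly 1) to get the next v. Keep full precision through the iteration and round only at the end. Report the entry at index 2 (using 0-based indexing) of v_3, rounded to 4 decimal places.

Hv0 = (-5.00000, 7.00000, -2.00000); divide by 7.00000 → v1 = (-0.71429, 1.00000, -0.28571)
Hv1 = (5.42857, -2.57143, 2.42857); divide by 5.42857 → v2 = (1.00000, -0.47368, 0.44737)
Hv2 = (-6.81579, 6.47368, -0.28947); divide by -6.81579 → v3 = (1.00000, -0.94981, 0.04247)
Requested entry of v3: -11/-259 = 0.0425

0.0425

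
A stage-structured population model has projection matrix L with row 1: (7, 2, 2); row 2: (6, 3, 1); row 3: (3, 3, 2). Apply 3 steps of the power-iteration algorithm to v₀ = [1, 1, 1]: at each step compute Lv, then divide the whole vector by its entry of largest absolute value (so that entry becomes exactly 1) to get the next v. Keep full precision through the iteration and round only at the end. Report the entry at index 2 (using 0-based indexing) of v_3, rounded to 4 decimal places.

Lv0 = (11.00000, 10.00000, 8.00000); divide by 11.00000 → v1 = (1.00000, 0.90909, 0.72727)
Lv1 = (10.27273, 9.45455, 7.18182); divide by 10.27273 → v2 = (1.00000, 0.92035, 0.69912)
Lv2 = (10.23894, 9.46018, 7.15929); divide by 10.23894 → v3 = (1.00000, 0.92394, 0.69922)
Requested entry of v3: 809/1157 = 0.6992

0.6992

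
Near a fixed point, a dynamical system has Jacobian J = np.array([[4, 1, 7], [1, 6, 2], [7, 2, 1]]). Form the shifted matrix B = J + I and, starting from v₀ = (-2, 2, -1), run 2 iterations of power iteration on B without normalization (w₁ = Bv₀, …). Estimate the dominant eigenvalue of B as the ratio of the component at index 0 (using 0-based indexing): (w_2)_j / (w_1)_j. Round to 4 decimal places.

μ ≈ 9.9333

B = J + I has rows (5, 1, 7); (1, 7, 2); (7, 2, 2)
w1 = Bv₀ = (5·(-2) + 1·2 + 7·(-1); 1·(-2) + 7·2 + 2·(-1); 7·(-2) + 2·2 + 2·(-1)) = (-15, 10, -12)
w2 = Bw1 = (5·(-15) + 1·10 + 7·(-12); 1·(-15) + 7·10 + 2·(-12); 7·(-15) + 2·10 + 2·(-12)) = (-149, 31, -109)
Ratio: -149/-15 = 9.9333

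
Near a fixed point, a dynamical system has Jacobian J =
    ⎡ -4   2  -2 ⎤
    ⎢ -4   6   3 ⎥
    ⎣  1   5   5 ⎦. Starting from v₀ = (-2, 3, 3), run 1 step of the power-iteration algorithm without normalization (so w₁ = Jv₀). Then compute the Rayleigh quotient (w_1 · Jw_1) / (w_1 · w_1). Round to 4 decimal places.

w1 = Jv₀ = ((-4)·(-2) + 2·3 + (-2)·3; (-4)·(-2) + 6·3 + 3·3; 1·(-2) + 5·3 + 5·3) = (8, 35, 28)
Jw1 = (-18, 262, 323)
w1·Jw1 = 8·(-18) + 35·262 + 28·323 = 18070; w1·w1 = 8·8 + 35·35 + 28·28 = 2073
λ ≈ 18070/2073 = 8.7168

λ ≈ 8.7168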